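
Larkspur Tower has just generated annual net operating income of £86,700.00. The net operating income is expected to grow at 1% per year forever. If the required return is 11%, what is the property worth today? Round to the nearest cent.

D₁ = D₀ × (1 + g) = £86,700.00 × 1.01 = £87,567.0000
Growing perpetuity: P = D₁ / (r − g) = £87,567.0000 / (0.11 − 0.01) = £875,670.00

£875670.00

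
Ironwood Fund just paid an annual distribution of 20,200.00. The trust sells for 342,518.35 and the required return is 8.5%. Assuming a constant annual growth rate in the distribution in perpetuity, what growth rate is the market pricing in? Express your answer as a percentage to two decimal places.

P = D₀(1+g)/(r−g) ⇒ P(r−g) = D₀(1+g) ⇒ g(P+D₀) = P·r − D₀
g = (P·r − D₀)/(P + D₀) = (342,518.35×0.085 − 20,200.00) / (342,518.35 + 20,200.00) = 0.024576

2.46%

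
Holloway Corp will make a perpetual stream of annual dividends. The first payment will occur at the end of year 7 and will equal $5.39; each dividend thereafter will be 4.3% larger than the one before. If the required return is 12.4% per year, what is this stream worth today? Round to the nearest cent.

Value at end of year 6: C₁ / (r − g) = $5.39 / (0.124 − 0.043) = $66.5432
Discount to today: PV = $66.5432 / (1 + 0.124)^6 = $66.5432 / 2.016498 = $33.00

$33.00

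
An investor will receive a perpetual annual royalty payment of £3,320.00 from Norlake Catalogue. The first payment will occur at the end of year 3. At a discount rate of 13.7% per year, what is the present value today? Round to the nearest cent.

Value at end of year 2: C / r = £3,320.00 / 0.137 = £24,233.5766
Discount to today: PV = £24,233.5766 / (1 + 0.137)^2 = £24,233.5766 / 1.292769 = £18,745.48

£18745.48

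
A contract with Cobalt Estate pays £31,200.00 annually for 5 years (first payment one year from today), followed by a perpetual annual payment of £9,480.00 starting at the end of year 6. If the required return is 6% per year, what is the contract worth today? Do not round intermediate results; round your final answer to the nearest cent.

PV of 5-year annuity: £31,200.00 × [1 − (1+0.06)^−5] / 0.06 = 131425.75011
Perpetuity value at year 5: £9,480.00 / 0.06 = 158000.00000
PV of perpetuity: 158000.00000 / (1+0.06)^5 = 118066.79131
Total PV = 131425.75011 + 118066.79131 = 249492.54142

£249492.54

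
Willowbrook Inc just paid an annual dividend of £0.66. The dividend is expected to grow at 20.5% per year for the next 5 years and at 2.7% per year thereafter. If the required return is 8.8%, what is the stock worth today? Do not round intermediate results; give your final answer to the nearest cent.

£23.05

D_1 = 0.79530
D_2 = 0.95834
D_3 = 1.15480
D_4 = 1.39153
D_5 = 1.67679
Terminal value at year 5: TV = D_5×(1+g_2)/(r−g_2) = 1.72207/0.061 = 28.23058
P_0 = D_1/(1+r)^1 + D_2/(1+r)^2 + D_3/(1+r)^3 + D_4/(1+r)^4 + D_5/(1+r)^5 + TV/(1+r)^5
    = 0.73097 + 0.80958 + 0.89664 + 0.99306 + 1.09985 + 18.51720 = 23.04731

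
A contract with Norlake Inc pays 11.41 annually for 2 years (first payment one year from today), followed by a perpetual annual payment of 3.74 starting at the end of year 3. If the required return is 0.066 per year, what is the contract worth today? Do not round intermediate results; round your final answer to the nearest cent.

PV of 2-year annuity: 11.41 × [1 − (1+0.066)^−2] / 0.066 = 20.74443
Perpetuity value at year 2: 3.74 / 0.066 = 56.66667
PV of perpetuity: 56.66667 / (1+0.066)^2 = 49.86700
Total PV = 20.74443 + 49.86700 = 70.61143

70.61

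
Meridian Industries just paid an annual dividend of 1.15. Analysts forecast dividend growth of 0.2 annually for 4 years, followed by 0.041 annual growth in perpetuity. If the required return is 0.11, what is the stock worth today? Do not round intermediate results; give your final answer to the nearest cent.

D_1 = 1.38000
D_2 = 1.65600
D_3 = 1.98720
D_4 = 2.38464
Terminal value at year 4: TV = D_4×(1+g_2)/(r−g_2) = 2.48241/0.069 = 35.97696
P_0 = D_1/(1+r)^1 + D_2/(1+r)^2 + D_3/(1+r)^3 + D_4/(1+r)^4 + TV/(1+r)^4
    = 1.24324 + 1.34405 + 1.45302 + 1.57084 + 23.69914 = 29.31029

29.31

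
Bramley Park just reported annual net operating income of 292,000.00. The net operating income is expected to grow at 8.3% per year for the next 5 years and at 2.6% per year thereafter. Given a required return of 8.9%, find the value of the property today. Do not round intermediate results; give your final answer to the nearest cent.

D_1 = 316236.00000
D_2 = 342483.58800
D_3 = 370909.72580
D_4 = 401695.23305
D_5 = 435035.93739
Terminal value at year 5: TV = D_5×(1+g_2)/(r−g_2) = 446346.87176/0.063 = 7084870.98033
P_0 = D_1/(1+r)^1 + D_2/(1+r)^2 + D_3/(1+r)^3 + D_4/(1+r)^4 + D_5/(1+r)^5 + TV/(1+r)^5
    = 290391.18457 + 288791.23314 + 287200.09687 + 285617.72719 + 284044.07580 + 4625860.66308 = 6061904.98066

6061904.98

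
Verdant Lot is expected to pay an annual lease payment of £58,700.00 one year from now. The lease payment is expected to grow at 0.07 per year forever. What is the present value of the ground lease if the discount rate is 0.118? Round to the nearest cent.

Growing perpetuity: P = D₁ / (r − g) = £58,700.0000 / (0.118 − 0.07) = £1,222,916.67

£1222916.67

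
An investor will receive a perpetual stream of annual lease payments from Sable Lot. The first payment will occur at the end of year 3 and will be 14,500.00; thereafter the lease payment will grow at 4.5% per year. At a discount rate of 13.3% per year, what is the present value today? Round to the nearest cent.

128358.76

Value at end of year 2: C₁ / (r − g) = 14,500.00 / (0.133 − 0.045) = 164,772.7273
Discount to today: PV = 164,772.7273 / (1 + 0.133)^2 = 164,772.7273 / 1.283689 = 128,358.76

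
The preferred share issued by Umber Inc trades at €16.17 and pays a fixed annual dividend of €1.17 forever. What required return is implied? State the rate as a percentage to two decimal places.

P = C/r ⇒ r = C/P = €1.17/€16.17 = 0.072356

7.24%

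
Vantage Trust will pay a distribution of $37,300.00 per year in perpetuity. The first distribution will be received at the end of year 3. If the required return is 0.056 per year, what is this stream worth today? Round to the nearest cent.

Value at end of year 2: C / r = $37,300.00 / 0.056 = $666,071.4286
Discount to today: PV = $666,071.4286 / (1 + 0.056)^2 = $666,071.4286 / 1.115136 = $597,300.62

$597300.62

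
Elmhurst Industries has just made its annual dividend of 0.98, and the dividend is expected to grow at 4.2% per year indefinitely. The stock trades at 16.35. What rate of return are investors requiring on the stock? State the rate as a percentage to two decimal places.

10.45%

D₁ = 0.98 × 1.042 = 1.0212
P = D₁/(r − g) ⇒ r = D₁/P + g = 1.0212/16.35 + 0.042 = 0.062456 + 0.042 = 0.104456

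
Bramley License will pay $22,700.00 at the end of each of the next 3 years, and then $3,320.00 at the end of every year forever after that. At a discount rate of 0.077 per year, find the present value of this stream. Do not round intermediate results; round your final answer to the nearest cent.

PV of 3-year annuity: $22,700.00 × [1 − (1+0.077)^−3] / 0.077 = 58818.22588
Perpetuity value at year 3: $3,320.00 / 0.077 = 43116.88312
PV of perpetuity: 43116.88312 / (1+0.077)^3 = 34514.39369
Total PV = 58818.22588 + 34514.39369 = 93332.61957

$93332.62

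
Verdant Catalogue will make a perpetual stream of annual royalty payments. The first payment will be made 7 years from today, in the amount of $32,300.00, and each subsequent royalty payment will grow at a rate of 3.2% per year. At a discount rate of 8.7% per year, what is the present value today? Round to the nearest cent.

Value at end of year 6: C₁ / (r − g) = $32,300.00 / (0.087 − 0.032) = $587,272.7273
Discount to today: PV = $587,272.7273 / (1 + 0.087)^6 = $587,272.7273 / 1.649595 = $356,010.30

$356010.30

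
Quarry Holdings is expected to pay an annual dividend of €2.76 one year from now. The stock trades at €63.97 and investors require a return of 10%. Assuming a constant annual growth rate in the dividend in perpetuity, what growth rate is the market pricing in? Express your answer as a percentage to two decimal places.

P = D₁/(r−g) ⇒ g = r − D₁/P = 0.1 − €2.76/€63.97 = 0.056855

5.69%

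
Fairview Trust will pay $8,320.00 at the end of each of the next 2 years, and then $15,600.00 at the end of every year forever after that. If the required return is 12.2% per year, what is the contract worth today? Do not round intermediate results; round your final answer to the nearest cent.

PV of 2-year annuity: $8,320.00 × [1 − (1+0.122)^−2] / 0.122 = 14024.35808
Perpetuity value at year 2: $15,600.00 / 0.122 = 127868.85246
PV of perpetuity: 127868.85246 / (1+0.122)^2 = 101573.18105
Total PV = 14024.35808 + 101573.18105 = 115597.53914

$115597.54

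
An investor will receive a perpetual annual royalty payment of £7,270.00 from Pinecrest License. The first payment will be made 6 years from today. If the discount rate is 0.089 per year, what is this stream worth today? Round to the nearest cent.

£53334.10

Value at end of year 5: C / r = £7,270.00 / 0.089 = £81,685.3933
Discount to today: PV = £81,685.3933 / (1 + 0.089)^5 = £81,685.3933 / 1.531579 = £53,334.10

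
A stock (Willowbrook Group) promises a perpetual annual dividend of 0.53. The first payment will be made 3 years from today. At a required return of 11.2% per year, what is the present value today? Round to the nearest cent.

3.83

Value at end of year 2: C / r = 0.53 / 0.112 = 4.7321
Discount to today: PV = 4.7321 / (1 + 0.112)^2 = 4.7321 / 1.236544 = 3.83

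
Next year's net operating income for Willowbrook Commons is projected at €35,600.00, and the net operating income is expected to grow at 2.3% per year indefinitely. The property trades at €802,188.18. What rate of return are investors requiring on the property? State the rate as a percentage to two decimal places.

P = D₁/(r − g) ⇒ r = D₁/P + g = €35,600.0000/€802,188.18 + 0.023 = 0.044379 + 0.023 = 0.067379

6.74%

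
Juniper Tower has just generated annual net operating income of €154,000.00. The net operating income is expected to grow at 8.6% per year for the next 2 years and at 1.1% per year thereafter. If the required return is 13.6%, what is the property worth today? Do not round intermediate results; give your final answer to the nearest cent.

D_1 = 167244.00000
D_2 = 181626.98400
Terminal value at year 2: TV = D_2×(1+g_2)/(r−g_2) = 183624.88082/0.125 = 1468999.04659
P_0 = D_1/(1+r)^1 + D_2/(1+r)^2 + TV/(1+r)^2
    = 147221.83099 + 140741.99688 + 1138321.27073 = 1426285.09859

€1426285.10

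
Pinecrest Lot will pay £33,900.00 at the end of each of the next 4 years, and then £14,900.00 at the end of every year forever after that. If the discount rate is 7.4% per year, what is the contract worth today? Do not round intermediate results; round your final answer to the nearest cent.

PV of 4-year annuity: £33,900.00 × [1 − (1+0.074)^−4] / 0.074 = 113797.14354
Perpetuity value at year 4: £14,900.00 / 0.074 = 201351.35135
PV of perpetuity: 201351.35135 / (1+0.074)^4 = 151334.31776
Total PV = 113797.14354 + 151334.31776 = 265131.46130

£265131.46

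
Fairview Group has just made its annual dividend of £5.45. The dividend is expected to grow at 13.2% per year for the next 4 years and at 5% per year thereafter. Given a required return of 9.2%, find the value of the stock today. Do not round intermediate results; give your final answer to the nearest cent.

£181.21

D_1 = 6.16940
D_2 = 6.98376
D_3 = 7.90562
D_4 = 8.94916
Terminal value at year 4: TV = D_4×(1+g_2)/(r−g_2) = 9.39662/0.042 = 223.72897
P_0 = D_1/(1+r)^1 + D_2/(1+r)^2 + D_3/(1+r)^3 + D_4/(1+r)^4 + TV/(1+r)^4
    = 5.64963 + 5.85658 + 6.07111 + 6.29349 + 157.33729 = 181.20810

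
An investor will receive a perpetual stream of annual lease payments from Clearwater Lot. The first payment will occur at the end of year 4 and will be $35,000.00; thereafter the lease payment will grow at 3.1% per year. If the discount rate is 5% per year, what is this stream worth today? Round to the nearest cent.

$1591279.79

Value at end of year 3: C₁ / (r − g) = $35,000.00 / (0.05 − 0.031) = $1,842,105.2632
Discount to today: PV = $1,842,105.2632 / (1 + 0.05)^3 = $1,842,105.2632 / 1.157625 = $1,591,279.79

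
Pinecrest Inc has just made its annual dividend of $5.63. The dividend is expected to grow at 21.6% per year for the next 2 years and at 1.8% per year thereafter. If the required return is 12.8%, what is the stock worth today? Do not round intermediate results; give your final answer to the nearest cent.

D_1 = 6.84608
D_2 = 8.32483
Terminal value at year 2: TV = D_2×(1+g_2)/(r−g_2) = 8.47468/0.11 = 77.04255
P_0 = D_1/(1+r)^1 + D_2/(1+r)^2 + TV/(1+r)^2
    = 6.06922 + 6.54271 + 60.54976 = 73.16169

$73.16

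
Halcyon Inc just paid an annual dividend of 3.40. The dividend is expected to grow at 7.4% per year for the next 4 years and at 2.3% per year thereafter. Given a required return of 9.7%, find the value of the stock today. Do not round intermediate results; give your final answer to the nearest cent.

56.08

D_1 = 3.65160
D_2 = 3.92182
D_3 = 4.21203
D_4 = 4.52372
Terminal value at year 4: TV = D_4×(1+g_2)/(r−g_2) = 4.62777/0.074 = 62.53742
P_0 = D_1/(1+r)^1 + D_2/(1+r)^2 + D_3/(1+r)^3 + D_4/(1+r)^4 + TV/(1+r)^4
    = 3.32871 + 3.25892 + 3.19060 + 3.12370 + 43.18306 = 56.08500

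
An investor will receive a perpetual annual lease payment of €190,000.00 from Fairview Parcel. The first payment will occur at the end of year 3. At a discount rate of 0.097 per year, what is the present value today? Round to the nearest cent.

€1627678.44

Value at end of year 2: C / r = €190,000.00 / 0.097 = €1,958,762.8866
Discount to today: PV = €1,958,762.8866 / (1 + 0.097)^2 = €1,958,762.8866 / 1.203409 = €1,627,678.44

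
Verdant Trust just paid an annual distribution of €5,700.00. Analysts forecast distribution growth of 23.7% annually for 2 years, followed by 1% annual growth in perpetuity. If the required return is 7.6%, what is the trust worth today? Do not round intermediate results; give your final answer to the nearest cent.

D_1 = 7050.90000
D_2 = 8721.96330
Terminal value at year 2: TV = D_2×(1+g_2)/(r−g_2) = 8809.18293/0.066 = 133472.46868
P_0 = D_1/(1+r)^1 + D_2/(1+r)^2 + TV/(1+r)^2
    = 6552.88104 + 7533.37718 + 115283.49930 = 129369.75752

€129369.76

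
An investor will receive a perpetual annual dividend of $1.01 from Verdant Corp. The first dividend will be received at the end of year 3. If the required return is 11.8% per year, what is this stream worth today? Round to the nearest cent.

$6.85

Value at end of year 2: C / r = $1.01 / 0.118 = $8.5593
Discount to today: PV = $8.5593 / (1 + 0.118)^2 = $8.5593 / 1.249924 = $6.85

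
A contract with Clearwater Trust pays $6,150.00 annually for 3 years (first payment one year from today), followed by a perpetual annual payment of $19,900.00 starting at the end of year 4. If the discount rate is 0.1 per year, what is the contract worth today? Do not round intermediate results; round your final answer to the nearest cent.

PV of 3-year annuity: $6,150.00 × [1 − (1+0.1)^−3] / 0.1 = 15294.13974
Perpetuity value at year 3: $19,900.00 / 0.1 = 199000.00000
PV of perpetuity: 199000.00000 / (1+0.1)^3 = 149511.64538
Total PV = 15294.13974 + 149511.64538 = 164805.78512

$164805.79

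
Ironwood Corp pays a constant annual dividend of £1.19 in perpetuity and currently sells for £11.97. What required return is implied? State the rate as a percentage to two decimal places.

P = C/r ⇒ r = C/P = £1.19/£11.97 = 0.099415

9.94%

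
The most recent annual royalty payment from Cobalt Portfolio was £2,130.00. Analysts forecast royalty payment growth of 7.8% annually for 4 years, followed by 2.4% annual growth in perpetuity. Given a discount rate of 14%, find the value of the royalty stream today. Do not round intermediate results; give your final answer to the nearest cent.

£22456.98

D_1 = 2296.14000
D_2 = 2475.23892
D_3 = 2668.30756
D_4 = 2876.43555
Terminal value at year 4: TV = D_4×(1+g_2)/(r−g_2) = 2945.47000/0.116 = 25391.98274
P_0 = D_1/(1+r)^1 + D_2/(1+r)^2 + D_3/(1+r)^3 + D_4/(1+r)^4 + TV/(1+r)^4
    = 2014.15789 + 1904.61597 + 1801.03160 + 1703.08076 + 15034.09219 = 22456.97841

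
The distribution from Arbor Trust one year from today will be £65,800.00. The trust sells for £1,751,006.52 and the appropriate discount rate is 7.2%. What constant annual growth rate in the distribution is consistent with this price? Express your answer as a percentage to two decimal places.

3.44%

P = D₁/(r−g) ⇒ g = r − D₁/P = 0.072 − £65,800.00/£1,751,006.52 = 0.034422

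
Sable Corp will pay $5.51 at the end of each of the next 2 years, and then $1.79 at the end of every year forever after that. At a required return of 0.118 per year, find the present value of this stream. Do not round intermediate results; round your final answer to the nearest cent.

PV of 2-year annuity: $5.51 × [1 − (1+0.118)^−2] / 0.118 = 9.33671
Perpetuity value at year 2: $1.79 / 0.118 = 15.16949
PV of perpetuity: 15.16949 / (1+0.118)^2 = 12.13633
Total PV = 9.33671 + 12.13633 = 21.47304

$21.47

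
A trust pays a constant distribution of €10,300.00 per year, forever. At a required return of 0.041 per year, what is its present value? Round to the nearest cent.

€251219.51

Level perpetuity: PV = C / r = €10,300.00 / 0.041 = €251,219.51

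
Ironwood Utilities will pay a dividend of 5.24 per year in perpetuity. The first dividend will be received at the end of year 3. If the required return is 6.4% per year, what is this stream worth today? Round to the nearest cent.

72.32

Value at end of year 2: C / r = 5.24 / 0.064 = 81.8750
Discount to today: PV = 81.8750 / (1 + 0.064)^2 = 81.8750 / 1.132096 = 72.32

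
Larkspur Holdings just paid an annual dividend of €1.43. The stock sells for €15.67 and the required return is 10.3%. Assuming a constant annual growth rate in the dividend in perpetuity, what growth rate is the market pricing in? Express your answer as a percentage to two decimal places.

P = D₀(1+g)/(r−g) ⇒ P(r−g) = D₀(1+g) ⇒ g(P+D₀) = P·r − D₀
g = (P·r − D₀)/(P + D₀) = (€15.67×0.103 − €1.43) / (€15.67 + €1.43) = 0.010761

1.08%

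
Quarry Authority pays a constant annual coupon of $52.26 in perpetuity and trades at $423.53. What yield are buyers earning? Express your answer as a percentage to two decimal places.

P = C/r ⇒ r = C/P = $52.26/$423.53 = 0.123391

12.34%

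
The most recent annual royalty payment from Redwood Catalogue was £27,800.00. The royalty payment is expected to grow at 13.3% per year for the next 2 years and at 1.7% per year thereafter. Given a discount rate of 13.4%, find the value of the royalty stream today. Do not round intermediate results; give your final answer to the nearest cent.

D_1 = 31497.40000
D_2 = 35686.55420
Terminal value at year 2: TV = D_2×(1+g_2)/(r−g_2) = 36293.22562/0.117 = 310198.50958
P_0 = D_1/(1+r)^1 + D_2/(1+r)^2 + TV/(1+r)^2
    = 27775.48501 + 27750.99164 + 241220.15806 = 296746.63471

£296746.63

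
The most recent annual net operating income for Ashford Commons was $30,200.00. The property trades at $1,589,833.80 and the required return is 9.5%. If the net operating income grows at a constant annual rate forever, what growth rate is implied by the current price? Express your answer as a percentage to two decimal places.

7.46%

P = D₀(1+g)/(r−g) ⇒ P(r−g) = D₀(1+g) ⇒ g(P+D₀) = P·r − D₀
g = (P·r − D₀)/(P + D₀) = ($1,589,833.80×0.095 − $30,200.00) / ($1,589,833.80 + $30,200.00) = 0.074587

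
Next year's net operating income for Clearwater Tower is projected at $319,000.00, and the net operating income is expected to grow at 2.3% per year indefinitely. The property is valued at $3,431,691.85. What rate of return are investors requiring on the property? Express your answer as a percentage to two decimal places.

11.60%

P = D₁/(r − g) ⇒ r = D₁/P + g = $319,000.0000/$3,431,691.85 + 0.023 = 0.092957 + 0.023 = 0.115957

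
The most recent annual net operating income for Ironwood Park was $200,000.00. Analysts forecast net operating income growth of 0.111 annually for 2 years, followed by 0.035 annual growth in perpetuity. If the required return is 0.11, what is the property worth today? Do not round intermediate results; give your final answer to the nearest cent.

D_1 = 222200.00000
D_2 = 246864.20000
Terminal value at year 2: TV = D_2×(1+g_2)/(r−g_2) = 255504.44700/0.075 = 3406725.96000
P_0 = D_1/(1+r)^1 + D_2/(1+r)^2 + TV/(1+r)^2
    = 200180.18018 + 200360.52268 + 2764975.21305 = 3165515.91592

$3165515.92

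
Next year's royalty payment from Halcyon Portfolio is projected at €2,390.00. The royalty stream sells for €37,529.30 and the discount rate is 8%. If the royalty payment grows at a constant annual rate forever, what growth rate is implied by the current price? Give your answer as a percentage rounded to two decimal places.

1.63%

P = D₁/(r−g) ⇒ g = r − D₁/P = 0.08 − €2,390.00/€37,529.30 = 0.016316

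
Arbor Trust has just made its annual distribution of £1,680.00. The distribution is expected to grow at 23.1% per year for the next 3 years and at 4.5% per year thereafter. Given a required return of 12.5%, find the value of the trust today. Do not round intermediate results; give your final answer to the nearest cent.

D_1 = 2068.08000
D_2 = 2545.80648
D_3 = 3133.88778
Terminal value at year 3: TV = D_3×(1+g_2)/(r−g_2) = 3274.91273/0.08 = 40936.40909
P_0 = D_1/(1+r)^1 + D_2/(1+r)^2 + D_3/(1+r)^3 + TV/(1+r)^3
    = 1838.29333 + 2011.50142 + 2201.02955 + 28750.94849 = 34801.77279

£34801.77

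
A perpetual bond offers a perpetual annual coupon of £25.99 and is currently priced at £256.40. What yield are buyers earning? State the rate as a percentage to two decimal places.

P = C/r ⇒ r = C/P = £25.99/£256.40 = 0.101365

10.14%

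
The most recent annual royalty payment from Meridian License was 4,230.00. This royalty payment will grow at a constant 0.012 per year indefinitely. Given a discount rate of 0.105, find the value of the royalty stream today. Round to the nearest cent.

46029.68

D₁ = D₀ × (1 + g) = 4,230.00 × 1.012 = 4,280.7600
Growing perpetuity: P = D₁ / (r − g) = 4,280.7600 / (0.105 − 0.012) = 46,029.68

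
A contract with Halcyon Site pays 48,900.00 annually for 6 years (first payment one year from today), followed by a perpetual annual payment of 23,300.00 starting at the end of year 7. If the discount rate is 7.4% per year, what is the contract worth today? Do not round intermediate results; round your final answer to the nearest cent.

435395.94

PV of 6-year annuity: 48,900.00 × [1 − (1+0.074)^−6] / 0.074 = 230233.19247
Perpetuity value at year 6: 23,300.00 / 0.074 = 314864.86486
PV of perpetuity: 314864.86486 / (1+0.074)^6 = 205162.75066
Total PV = 230233.19247 + 205162.75066 = 435395.94313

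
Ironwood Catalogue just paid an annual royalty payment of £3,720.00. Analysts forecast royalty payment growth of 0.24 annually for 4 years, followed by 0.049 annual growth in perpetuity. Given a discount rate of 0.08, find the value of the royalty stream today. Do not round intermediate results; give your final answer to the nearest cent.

D_1 = 4612.80000
D_2 = 5719.87200
D_3 = 7092.64128
D_4 = 8794.87519
Terminal value at year 4: TV = D_4×(1+g_2)/(r−g_2) = 9225.82407/0.031 = 297607.22811
P_0 = D_1/(1+r)^1 + D_2/(1+r)^2 + D_3/(1+r)^3 + D_4/(1+r)^4 + TV/(1+r)^4
    = 4271.11111 + 4903.86831 + 5630.36732 + 6464.49581 + 218750.19707 = 240020.03963

£240020.04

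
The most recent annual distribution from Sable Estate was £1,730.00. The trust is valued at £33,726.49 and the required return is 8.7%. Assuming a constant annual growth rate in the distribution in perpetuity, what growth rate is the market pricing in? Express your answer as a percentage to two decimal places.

3.40%

P = D₀(1+g)/(r−g) ⇒ P(r−g) = D₀(1+g) ⇒ g(P+D₀) = P·r − D₀
g = (P·r − D₀)/(P + D₀) = (£33,726.49×0.087 − £1,730.00) / (£33,726.49 + £1,730.00) = 0.033963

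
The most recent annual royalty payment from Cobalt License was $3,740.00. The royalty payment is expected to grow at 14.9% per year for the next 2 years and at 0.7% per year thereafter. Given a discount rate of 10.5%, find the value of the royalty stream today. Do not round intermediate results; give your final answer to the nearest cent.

D_1 = 4297.26000
D_2 = 4937.55174
Terminal value at year 2: TV = D_2×(1+g_2)/(r−g_2) = 4972.11460/0.098 = 50735.86329
P_0 = D_1/(1+r)^1 + D_2/(1+r)^2 + TV/(1+r)^2
    = 3888.92308 + 4043.77612 + 41551.86281 = 49484.56201

$49484.56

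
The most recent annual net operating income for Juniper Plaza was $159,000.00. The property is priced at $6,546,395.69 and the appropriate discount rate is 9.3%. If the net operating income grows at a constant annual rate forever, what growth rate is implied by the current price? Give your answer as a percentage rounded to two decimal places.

P = D₀(1+g)/(r−g) ⇒ P(r−g) = D₀(1+g) ⇒ g(P+D₀) = P·r − D₀
g = (P·r − D₀)/(P + D₀) = ($6,546,395.69×0.093 − $159,000.00) / ($6,546,395.69 + $159,000.00) = 0.067083

6.71%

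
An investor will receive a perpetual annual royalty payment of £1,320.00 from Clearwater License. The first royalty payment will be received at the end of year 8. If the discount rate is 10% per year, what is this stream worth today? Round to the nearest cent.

£6773.69

Value at end of year 7: C / r = £1,320.00 / 0.1 = £13,200.0000
Discount to today: PV = £13,200.0000 / (1 + 0.1)^7 = £13,200.0000 / 1.948717 = £6,773.69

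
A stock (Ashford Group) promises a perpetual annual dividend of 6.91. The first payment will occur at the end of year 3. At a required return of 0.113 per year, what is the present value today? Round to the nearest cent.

Value at end of year 2: C / r = 6.91 / 0.113 = 61.1504
Discount to today: PV = 61.1504 / (1 + 0.113)^2 = 61.1504 / 1.238769 = 49.36

49.36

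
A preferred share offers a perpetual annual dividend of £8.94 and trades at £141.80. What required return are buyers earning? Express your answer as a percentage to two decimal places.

6.30%

P = C/r ⇒ r = C/P = £8.94/£141.80 = 0.063047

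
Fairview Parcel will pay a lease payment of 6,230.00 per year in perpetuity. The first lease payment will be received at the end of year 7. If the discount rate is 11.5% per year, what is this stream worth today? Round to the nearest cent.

Value at end of year 6: C / r = 6,230.00 / 0.115 = 54,173.9130
Discount to today: PV = 54,173.9130 / (1 + 0.115)^6 = 54,173.9130 / 1.921539 = 28,192.98

28192.98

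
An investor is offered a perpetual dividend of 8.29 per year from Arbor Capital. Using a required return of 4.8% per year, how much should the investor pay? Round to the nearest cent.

Level perpetuity: PV = C / r = 8.29 / 0.048 = 172.71

172.71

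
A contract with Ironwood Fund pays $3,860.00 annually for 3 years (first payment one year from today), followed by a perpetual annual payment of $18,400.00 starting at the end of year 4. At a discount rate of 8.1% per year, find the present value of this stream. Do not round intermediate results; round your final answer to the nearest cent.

PV of 3-year annuity: $3,860.00 × [1 − (1+0.081)^−3] / 0.081 = 9929.67231
Perpetuity value at year 3: $18,400.00 / 0.081 = 227160.49383
PV of perpetuity: 227160.49383 / (1+0.081)^3 = 179827.34083
Total PV = 9929.67231 + 179827.34083 = 189757.01315

$189757.01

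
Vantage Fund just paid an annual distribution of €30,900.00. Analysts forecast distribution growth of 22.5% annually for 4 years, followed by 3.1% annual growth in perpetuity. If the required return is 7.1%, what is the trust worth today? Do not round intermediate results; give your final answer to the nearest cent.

D_1 = 37852.50000
D_2 = 46369.31250
D_3 = 56802.40781
D_4 = 69582.94957
Terminal value at year 4: TV = D_4×(1+g_2)/(r−g_2) = 71740.02101/0.04 = 1793500.52517
P_0 = D_1/(1+r)^1 + D_2/(1+r)^2 + D_3/(1+r)^3 + D_4/(1+r)^4 + TV/(1+r)^4
    = 35343.13725 + 40425.15699 + 46237.92466 + 52886.51514 + 1363149.92766 = 1538042.66171

€1538042.66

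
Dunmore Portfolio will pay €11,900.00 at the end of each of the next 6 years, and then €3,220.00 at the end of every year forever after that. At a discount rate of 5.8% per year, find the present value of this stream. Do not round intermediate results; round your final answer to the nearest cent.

PV of 6-year annuity: €11,900.00 × [1 − (1+0.058)^−6] / 0.058 = 58885.67384
Perpetuity value at year 6: €3,220.00 / 0.058 = 55517.24138
PV of perpetuity: 55517.24138 / (1+0.058)^6 = 39583.47081
Total PV = 58885.67384 + 39583.47081 = 98469.14465

€98469.14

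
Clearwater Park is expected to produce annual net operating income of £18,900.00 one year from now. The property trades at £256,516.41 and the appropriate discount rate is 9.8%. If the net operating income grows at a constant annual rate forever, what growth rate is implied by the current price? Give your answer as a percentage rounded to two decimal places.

P = D₁/(r−g) ⇒ g = r − D₁/P = 0.098 − £18,900.00/£256,516.41 = 0.024321

2.43%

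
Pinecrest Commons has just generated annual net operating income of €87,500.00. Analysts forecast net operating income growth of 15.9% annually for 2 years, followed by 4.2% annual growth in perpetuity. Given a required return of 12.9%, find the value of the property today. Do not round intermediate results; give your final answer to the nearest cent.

€1286460.15

D_1 = 101412.50000
D_2 = 117537.08750
Terminal value at year 2: TV = D_2×(1+g_2)/(r−g_2) = 122473.64517/0.087 = 1407743.04799
P_0 = D_1/(1+r)^1 + D_2/(1+r)^2 + TV/(1+r)^2
    = 89825.06643 + 92211.91496 + 1104423.16542 = 1286460.14681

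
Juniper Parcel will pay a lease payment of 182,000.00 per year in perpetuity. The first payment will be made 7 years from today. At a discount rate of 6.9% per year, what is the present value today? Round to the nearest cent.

1767486.34

Value at end of year 6: C / r = 182,000.00 / 0.069 = 2,637,681.1594
Discount to today: PV = 2,637,681.1594 / (1 + 0.069)^6 = 2,637,681.1594 / 1.492335 = 1,767,486.34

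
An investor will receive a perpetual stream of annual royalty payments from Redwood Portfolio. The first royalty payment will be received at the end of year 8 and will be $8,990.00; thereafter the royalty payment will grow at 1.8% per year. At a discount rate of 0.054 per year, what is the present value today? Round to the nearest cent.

Value at end of year 7: C₁ / (r − g) = $8,990.00 / (0.054 − 0.018) = $249,722.2222
Discount to today: PV = $249,722.2222 / (1 + 0.054)^7 = $249,722.2222 / 1.445055 = $172,811.61

$172811.61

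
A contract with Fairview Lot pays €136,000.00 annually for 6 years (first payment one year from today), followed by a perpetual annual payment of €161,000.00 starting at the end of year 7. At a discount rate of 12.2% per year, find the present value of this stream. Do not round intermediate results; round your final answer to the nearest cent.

€1217466.54

PV of 6-year annuity: €136,000.00 × [1 − (1+0.122)^−6] / 0.122 = 555998.43738
Perpetuity value at year 6: €161,000.00 / 0.122 = 1319672.13115
PV of perpetuity: 1319672.13115 / (1+0.122)^6 = 661468.09866
Total PV = 555998.43738 + 661468.09866 = 1217466.53604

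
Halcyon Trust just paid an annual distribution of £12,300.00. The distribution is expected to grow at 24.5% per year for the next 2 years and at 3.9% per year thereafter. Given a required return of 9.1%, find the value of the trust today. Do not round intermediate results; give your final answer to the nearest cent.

D_1 = 15313.50000
D_2 = 19065.30750
Terminal value at year 2: TV = D_2×(1+g_2)/(r−g_2) = 19808.85449/0.052 = 380939.50947
P_0 = D_1/(1+r)^1 + D_2/(1+r)^2 + TV/(1+r)^2
    = 14036.20532 + 16017.48453 + 320041.66199 = 350095.35183

£350095.35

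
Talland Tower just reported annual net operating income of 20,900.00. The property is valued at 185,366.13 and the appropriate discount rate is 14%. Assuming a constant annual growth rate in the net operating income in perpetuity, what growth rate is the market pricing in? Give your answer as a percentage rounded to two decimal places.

P = D₀(1+g)/(r−g) ⇒ P(r−g) = D₀(1+g) ⇒ g(P+D₀) = P·r − D₀
g = (P·r − D₀)/(P + D₀) = (185,366.13×0.14 − 20,900.00) / (185,366.13 + 20,900.00) = 0.024489

2.45%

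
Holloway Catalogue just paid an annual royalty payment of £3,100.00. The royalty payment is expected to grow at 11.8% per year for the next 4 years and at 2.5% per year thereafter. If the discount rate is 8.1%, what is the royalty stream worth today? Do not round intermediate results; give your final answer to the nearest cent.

D_1 = 3465.80000
D_2 = 3874.76440
D_3 = 4331.98660
D_4 = 4843.16102
Terminal value at year 4: TV = D_4×(1+g_2)/(r−g_2) = 4964.24004/0.056 = 88647.14363
P_0 = D_1/(1+r)^1 + D_2/(1+r)^2 + D_3/(1+r)^3 + D_4/(1+r)^4 + TV/(1+r)^4
    = 3206.10546 + 3315.84265 + 3429.33587 + 3546.71370 + 64917.52750 = 78415.52518

£78415.53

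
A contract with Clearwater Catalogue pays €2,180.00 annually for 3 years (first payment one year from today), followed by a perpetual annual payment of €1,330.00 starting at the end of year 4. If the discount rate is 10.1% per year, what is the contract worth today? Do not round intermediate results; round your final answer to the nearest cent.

PV of 3-year annuity: €2,180.00 × [1 − (1+0.101)^−3] / 0.101 = 5411.80725
Perpetuity value at year 3: €1,330.00 / 0.101 = 13168.31683
PV of perpetuity: 13168.31683 / (1+0.101)^3 = 9866.61791
Total PV = 5411.80725 + 9866.61791 = 15278.42516

€15278.43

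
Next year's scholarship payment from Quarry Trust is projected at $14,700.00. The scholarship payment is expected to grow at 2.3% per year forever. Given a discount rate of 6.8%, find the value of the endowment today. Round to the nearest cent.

Growing perpetuity: P = D₁ / (r − g) = $14,700.0000 / (0.068 − 0.023) = $326,666.67

$326666.67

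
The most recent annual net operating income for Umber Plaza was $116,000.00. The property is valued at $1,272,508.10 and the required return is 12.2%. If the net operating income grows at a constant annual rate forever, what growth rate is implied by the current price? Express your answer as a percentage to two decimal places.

2.83%

P = D₀(1+g)/(r−g) ⇒ P(r−g) = D₀(1+g) ⇒ g(P+D₀) = P·r − D₀
g = (P·r − D₀)/(P + D₀) = ($1,272,508.10×0.122 − $116,000.00) / ($1,272,508.10 + $116,000.00) = 0.028265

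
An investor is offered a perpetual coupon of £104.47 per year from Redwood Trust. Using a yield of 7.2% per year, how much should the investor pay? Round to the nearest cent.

£1450.97

Level perpetuity: PV = C / r = £104.47 / 0.072 = £1,450.97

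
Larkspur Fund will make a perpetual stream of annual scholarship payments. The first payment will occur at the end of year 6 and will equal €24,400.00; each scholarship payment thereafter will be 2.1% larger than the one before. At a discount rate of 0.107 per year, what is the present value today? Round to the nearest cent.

€170668.46

Value at end of year 5: C₁ / (r − g) = €24,400.00 / (0.107 − 0.021) = €283,720.9302
Discount to today: PV = €283,720.9302 / (1 + 0.107)^5 = €283,720.9302 / 1.662410 = €170,668.46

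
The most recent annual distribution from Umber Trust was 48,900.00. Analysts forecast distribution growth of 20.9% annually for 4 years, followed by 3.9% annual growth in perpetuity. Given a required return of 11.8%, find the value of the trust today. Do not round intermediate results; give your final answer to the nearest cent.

D_1 = 59120.10000
D_2 = 71476.20090
D_3 = 86414.72689
D_4 = 104475.40481
Terminal value at year 4: TV = D_4×(1+g_2)/(r−g_2) = 108549.94560/0.079 = 1374049.94424
P_0 = D_1/(1+r)^1 + D_2/(1+r)^2 + D_3/(1+r)^3 + D_4/(1+r)^4 + TV/(1+r)^4
    = 52880.23256 + 57184.43753 + 61838.98477 + 66872.39051 + 879498.90813 = 1118274.95351

1118274.95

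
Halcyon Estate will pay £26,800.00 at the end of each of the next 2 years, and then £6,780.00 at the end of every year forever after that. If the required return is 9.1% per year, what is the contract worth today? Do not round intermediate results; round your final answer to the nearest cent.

£109675.19

PV of 2-year annuity: £26,800.00 × [1 − (1+0.091)^−2] / 0.091 = 47080.31129
Perpetuity value at year 2: £6,780.00 / 0.091 = 74505.49451
PV of perpetuity: 74505.49451 / (1+0.091)^2 = 62594.87844
Total PV = 47080.31129 + 62594.87844 = 109675.18973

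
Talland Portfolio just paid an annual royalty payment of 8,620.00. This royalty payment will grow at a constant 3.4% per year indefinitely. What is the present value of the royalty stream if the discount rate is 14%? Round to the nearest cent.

D₁ = D₀ × (1 + g) = 8,620.00 × 1.034 = 8,913.0800
Growing perpetuity: P = D₁ / (r − g) = 8,913.0800 / (0.14 − 0.034) = 84,085.66

84085.66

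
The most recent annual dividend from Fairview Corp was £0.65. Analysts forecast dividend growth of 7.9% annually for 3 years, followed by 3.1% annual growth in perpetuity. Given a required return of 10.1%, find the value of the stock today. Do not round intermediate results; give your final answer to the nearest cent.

£10.88

D_1 = 0.70135
D_2 = 0.75676
D_3 = 0.81654
Terminal value at year 3: TV = D_3×(1+g_2)/(r−g_2) = 0.84185/0.07 = 12.02647
P_0 = D_1/(1+r)^1 + D_2/(1+r)^2 + D_3/(1+r)^3 + TV/(1+r)^3
    = 0.63701 + 0.62428 + 0.61181 + 9.01107 = 10.88417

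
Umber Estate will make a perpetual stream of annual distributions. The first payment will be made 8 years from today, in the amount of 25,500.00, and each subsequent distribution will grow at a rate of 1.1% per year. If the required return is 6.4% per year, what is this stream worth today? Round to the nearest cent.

Value at end of year 7: C₁ / (r − g) = 25,500.00 / (0.064 − 0.011) = 481,132.0755
Discount to today: PV = 481,132.0755 / (1 + 0.064)^7 = 481,132.0755 / 1.543801 = 311,654.15

311654.15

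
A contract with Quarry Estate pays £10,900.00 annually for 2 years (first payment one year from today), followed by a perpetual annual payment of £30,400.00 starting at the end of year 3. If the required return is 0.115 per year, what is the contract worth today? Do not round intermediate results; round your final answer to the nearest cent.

PV of 2-year annuity: £10,900.00 × [1 − (1+0.115)^−2] / 0.115 = 18543.30471
Perpetuity value at year 2: £30,400.00 / 0.115 = 264347.82609
PV of perpetuity: 264347.82609 / (1+0.115)^2 = 212630.71937
Total PV = 18543.30471 + 212630.71937 = 231174.02408

£231174.02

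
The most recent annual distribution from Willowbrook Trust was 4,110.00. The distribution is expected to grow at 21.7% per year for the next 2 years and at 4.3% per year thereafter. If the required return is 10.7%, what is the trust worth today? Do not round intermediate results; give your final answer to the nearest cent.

90438.62

D_1 = 5001.87000
D_2 = 6087.27579
Terminal value at year 2: TV = D_2×(1+g_2)/(r−g_2) = 6349.02865/0.064 = 99203.57264
P_0 = D_1/(1+r)^1 + D_2/(1+r)^2 + TV/(1+r)^2
    = 4518.40108 + 4967.38403 + 80952.83658 = 90438.62170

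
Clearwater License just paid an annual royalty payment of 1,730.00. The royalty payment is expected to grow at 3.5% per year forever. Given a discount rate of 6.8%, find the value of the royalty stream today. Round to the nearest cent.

D₁ = D₀ × (1 + g) = 1,730.00 × 1.035 = 1,790.5500
Growing perpetuity: P = D₁ / (r − g) = 1,790.5500 / (0.068 − 0.035) = 54,259.09

54259.09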